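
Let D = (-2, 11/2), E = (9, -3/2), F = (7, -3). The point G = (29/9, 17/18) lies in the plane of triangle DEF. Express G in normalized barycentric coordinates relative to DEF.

Signed area of the reference triangle: [DEF] = ½·((-2)·(-3/2−(-3)) + 9·(-3−(11/2)) + 7·(11/2−(-3/2))) = ½·(-3 − 153/2 + 49) = -61/4.
[GEF] = ½·((29/9)·(-3/2−(-3)) + 9·(-3−(17/18)) + 7·(17/18−(-3/2))) = ½·(29/6 − 71/2 + 154/9) = -61/9, so the D-coordinate is (-61/9)/(-61/4) = 4/9.
[DGF] = ½·((-2)·(17/18−(-3)) + (29/9)·(-3−(11/2)) + 7·(11/2−(17/18))) = ½·(-71/9 − 493/18 + 287/9) = -61/36, so the E-coordinate is 1/9.
[DEG] = ½·((-2)·(-3/2−(17/18)) + 9·(17/18−(11/2)) + (29/9)·(11/2−(-3/2))) = ½·(44/9 − 41 + 203/9) = -61/9, so the F-coordinate is 4/9.
Check: 4/9 + 1/9 + 4/9 = 1.

(4/9, 1/9, 4/9)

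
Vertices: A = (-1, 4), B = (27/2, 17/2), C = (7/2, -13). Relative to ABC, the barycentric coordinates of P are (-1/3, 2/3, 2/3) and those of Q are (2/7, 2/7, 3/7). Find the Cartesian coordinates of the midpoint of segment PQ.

(703/84, -19/6)

Barycentric coordinates of the midpoint are the average: (-1/42, 10/21, 23/42).
Converting: (-1/42)·A + (10/21)·B + (23/42)·C = (703/84, -19/6).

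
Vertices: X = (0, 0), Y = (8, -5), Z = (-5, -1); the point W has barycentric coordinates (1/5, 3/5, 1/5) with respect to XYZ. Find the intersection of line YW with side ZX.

(-5/2, -1/2)

Line YW meets ZX where the Y-coordinate vanishes; zeroing W's Y-weight and renormalizing leaves Z, X-weights 1/5 : 1/5 → (1/2, 1/2).
So V = (1/2)·Z + (1/2)·X = (-5/2, -1/2).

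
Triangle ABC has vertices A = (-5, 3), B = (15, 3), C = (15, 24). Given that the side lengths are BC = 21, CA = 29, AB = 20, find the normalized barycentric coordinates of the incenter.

The incenter has barycentric coordinates proportional to the opposite side lengths: (21 : 29 : 20).
Normalizing by 21+29+20 = 70 gives (3/10, 29/70, 2/7).

(3/10, 29/70, 2/7)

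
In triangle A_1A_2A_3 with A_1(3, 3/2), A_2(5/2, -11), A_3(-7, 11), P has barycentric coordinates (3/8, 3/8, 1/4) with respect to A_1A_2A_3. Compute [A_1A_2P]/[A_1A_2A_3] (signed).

The signed ratio [A_1A_2P]/[A_1A_2A_3] equals the barycentric coordinate of P at vertex A_3, which is 1/4.

1/4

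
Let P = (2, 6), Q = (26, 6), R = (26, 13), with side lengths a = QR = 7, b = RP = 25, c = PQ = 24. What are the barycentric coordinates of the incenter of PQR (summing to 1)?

The incenter has barycentric coordinates proportional to the opposite side lengths: (7 : 25 : 24).
Normalizing by 7+25+24 = 56 gives (1/8, 25/56, 3/7).

(1/8, 25/56, 3/7)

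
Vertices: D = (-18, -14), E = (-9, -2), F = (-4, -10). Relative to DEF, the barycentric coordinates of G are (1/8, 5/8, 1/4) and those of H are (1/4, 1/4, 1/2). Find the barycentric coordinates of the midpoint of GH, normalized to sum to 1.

Since both coordinate triples sum to 1, the midpoint's barycentrics are the componentwise average.
(1/8+1/4)/2 = 3/16; similarly 7/16 and 3/8.

(3/16, 7/16, 3/8)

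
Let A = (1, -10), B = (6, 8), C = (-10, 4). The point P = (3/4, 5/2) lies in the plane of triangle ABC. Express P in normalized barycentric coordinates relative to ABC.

Signed area of the reference triangle: [ABC] = ½·(1·(8−4) + 6·(4−(-10)) + (-10)·(-10−8)) = ½·(4 + 84 + 180) = 134.
[PBC] = ½·((3/4)·(8−4) + 6·(4−(5/2)) + (-10)·(5/2−8)) = ½·(3 + 9 + 55) = 67/2, so the A-coordinate is (67/2)/134 = 1/4.
[APC] = ½·(1·(5/2−4) + (3/4)·(4−(-10)) + (-10)·(-10−(5/2))) = ½·(-3/2 + 21/2 + 125) = 67, so the B-coordinate is 1/2.
[ABP] = ½·(1·(8−(5/2)) + 6·(5/2−(-10)) + (3/4)·(-10−8)) = ½·(11/2 + 75 − 27/2) = 67/2, so the C-coordinate is 1/4.

(1/4, 1/2, 1/4)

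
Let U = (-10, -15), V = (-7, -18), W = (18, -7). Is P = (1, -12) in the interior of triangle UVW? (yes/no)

Barycentric coordinates of P: (31/54, 1/27, 7/18).
The three coordinates are positive, positive, positive; a point is interior exactly when all three are positive.

yes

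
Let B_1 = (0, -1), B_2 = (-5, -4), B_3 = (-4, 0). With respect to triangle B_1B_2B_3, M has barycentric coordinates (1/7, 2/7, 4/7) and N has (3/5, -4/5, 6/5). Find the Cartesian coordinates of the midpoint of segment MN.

(-79/35, 23/35)

Barycentric coordinates of the midpoint are the average: (13/35, -9/35, 31/35).
Converting: (13/35)·B_1 + (-9/35)·B_2 + (31/35)·B_3 = (-79/35, 23/35).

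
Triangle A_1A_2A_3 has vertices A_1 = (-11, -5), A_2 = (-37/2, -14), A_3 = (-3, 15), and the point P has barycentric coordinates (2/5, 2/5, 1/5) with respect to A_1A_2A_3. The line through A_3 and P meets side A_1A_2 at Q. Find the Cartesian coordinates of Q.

Line A_3P meets A_1A_2 where the A_3-coordinate vanishes; zeroing P's A_3-weight and renormalizing leaves A_1, A_2-weights 2/5 : 2/5 → (1/2, 1/2).
So Q = (1/2)·A_1 + (1/2)·A_2 = (-59/4, -19/2).

(-59/4, -19/2)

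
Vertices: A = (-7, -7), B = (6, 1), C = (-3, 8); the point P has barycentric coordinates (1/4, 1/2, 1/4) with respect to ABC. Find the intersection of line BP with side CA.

(-5, 1/2)

Line BP meets CA where the B-coordinate vanishes; zeroing P's B-weight and renormalizing leaves C, A-weights 1/4 : 1/4 → (1/2, 1/2).
So Q = (1/2)·C + (1/2)·A = (-5, 1/2).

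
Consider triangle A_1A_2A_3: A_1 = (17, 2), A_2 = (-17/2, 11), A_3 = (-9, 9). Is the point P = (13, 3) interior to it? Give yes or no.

Barycentric coordinates of P: (94/111, -4/111, 7/37).
The three coordinates are positive, negative, positive; a point is interior exactly when all three are positive.

no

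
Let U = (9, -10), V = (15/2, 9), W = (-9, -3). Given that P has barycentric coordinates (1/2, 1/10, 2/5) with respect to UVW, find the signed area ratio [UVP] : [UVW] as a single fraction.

2/5

The signed ratio [UVP]/[UVW] equals the barycentric coordinate of P at vertex W, which is 2/5.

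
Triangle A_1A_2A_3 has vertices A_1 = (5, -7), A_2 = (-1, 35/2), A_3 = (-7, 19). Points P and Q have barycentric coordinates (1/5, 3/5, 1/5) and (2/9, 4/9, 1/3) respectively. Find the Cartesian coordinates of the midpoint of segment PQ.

(-4/3, 2291/180)

Barycentric coordinates of the midpoint are the average: (19/90, 47/90, 4/15).
Converting: (19/90)·A_1 + (47/90)·A_2 + (4/15)·A_3 = (-4/3, 2291/180).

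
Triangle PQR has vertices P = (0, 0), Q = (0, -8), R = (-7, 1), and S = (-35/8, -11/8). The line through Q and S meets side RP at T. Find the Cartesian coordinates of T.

Barycentric coordinates of S with respect to PQR: (1/8, 1/4, 5/8).
On side RP the Q-coordinate is zero; dropping S's Q-weight 1/4 and renormalizing the remaining 5/8 : 1/8 gives weights 5/6, 1/6 on R, P.
T = (5/6)·(-7, 1) + (1/6)·(0, 0) = (-35/6, 5/6).

(-35/6, 5/6)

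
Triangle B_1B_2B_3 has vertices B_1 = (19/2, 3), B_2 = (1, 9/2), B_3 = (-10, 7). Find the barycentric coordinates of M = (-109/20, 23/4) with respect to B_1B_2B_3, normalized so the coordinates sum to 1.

(-1/2, 13/10, 1/5)

Signed area of the reference triangle: [B_1B_2B_3] = ½·((19/2)·(9/2−7) + 1·(7−3) + (-10)·(3−(9/2))) = ½·(-95/4 + 4 + 15) = -19/8.
[MB_2B_3] = ½·((-109/20)·(9/2−7) + 1·(7−(23/4)) + (-10)·(23/4−(9/2))) = ½·(109/8 + 5/4 − 25/2) = 19/16, so the B_1-coordinate is (19/16)/(-19/8) = -1/2.
[B_1MB_3] = ½·((19/2)·(23/4−7) + (-109/20)·(7−3) + (-10)·(3−(23/4))) = ½·(-95/8 − 109/5 + 55/2) = -247/80, so the B_2-coordinate is 13/10.
[B_1B_2M] = ½·((19/2)·(9/2−(23/4)) + 1·(23/4−3) + (-109/20)·(3−(9/2))) = ½·(-95/8 + 11/4 + 327/40) = -19/40, so the B_3-coordinate is 1/5.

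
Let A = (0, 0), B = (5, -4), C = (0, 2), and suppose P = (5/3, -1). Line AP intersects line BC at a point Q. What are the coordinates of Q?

Barycentric coordinates of P with respect to ABC: (1/2, 1/3, 1/6).
On side BC the A-coordinate is zero; dropping P's A-weight 1/2 and renormalizing the remaining 1/3 : 1/6 gives weights 2/3, 1/3 on B, C.
Q = (2/3)·(5, -4) + (1/3)·(0, 2) = (10/3, -2).

(10/3, -2)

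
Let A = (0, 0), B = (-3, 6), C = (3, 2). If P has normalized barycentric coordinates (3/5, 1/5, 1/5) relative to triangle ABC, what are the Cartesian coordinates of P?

P = (3/5)·A + (1/5)·B + (1/5)·C.
x-coordinate: (3/5)·0 + (1/5)·(-3) + (1/5)·3 = 0.
y-coordinate: (3/5)·0 + (1/5)·6 + (1/5)·2 = 8/5.

(0, 8/5)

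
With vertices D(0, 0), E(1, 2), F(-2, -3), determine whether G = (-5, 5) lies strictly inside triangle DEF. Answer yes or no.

Barycentric coordinates of G: (-39, 25, 15).
The three coordinates are negative, positive, positive; a point is interior exactly when all three are positive.

no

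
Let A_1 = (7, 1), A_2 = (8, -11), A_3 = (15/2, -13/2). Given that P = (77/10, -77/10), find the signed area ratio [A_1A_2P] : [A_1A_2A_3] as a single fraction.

1/5

[A_1A_2A_3] = ½·(7·(-11−(-13/2)) + 8·(-13/2−1) + (15/2)·(1−(-11))) = ½·(-63/2 − 60 + 90) = -3/4.
[A_1A_2P] = ½·(7·(-11−(-77/10)) + 8·(-77/10−1) + (77/10)·(1−(-11))) = ½·(-231/10 − 348/5 + 462/5) = -3/20, so the ratio is (-3/20)/(-3/4) = 1/5.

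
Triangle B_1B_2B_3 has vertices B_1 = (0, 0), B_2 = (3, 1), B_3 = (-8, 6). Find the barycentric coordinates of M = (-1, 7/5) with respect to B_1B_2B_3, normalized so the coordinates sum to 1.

(3/5, 1/5, 1/5)

Signed area of the reference triangle: [B_1B_2B_3] = ½·(0·(1−6) + 3·(6−0) + (-8)·(0−1)) = ½·(0 + 18 + 8) = 13.
[MB_2B_3] = ½·((-1)·(1−6) + 3·(6−(7/5)) + (-8)·(7/5−1)) = ½·(5 + 69/5 − 16/5) = 39/5, so the B_1-coordinate is (39/5)/13 = 3/5.
[B_1MB_3] = ½·(0·(7/5−6) + (-1)·(6−0) + (-8)·(0−(7/5))) = ½·(0 − 6 + 56/5) = 13/5, so the B_2-coordinate is 1/5.
[B_1B_2M] = ½·(0·(1−(7/5)) + 3·(7/5−0) + (-1)·(0−1)) = ½·(0 + 21/5 + 1) = 13/5, so the B_3-coordinate is 1/5.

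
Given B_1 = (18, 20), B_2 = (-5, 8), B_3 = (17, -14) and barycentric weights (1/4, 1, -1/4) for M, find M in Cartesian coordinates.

(-19/4, 33/2)

M = (1/4)·B_1 + 1·B_2 + (-1/4)·B_3.
x-coordinate: (1/4)·18 + 1·(-5) + (-1/4)·17 = -19/4.
y-coordinate: (1/4)·20 + 1·8 + (-1/4)·(-14) = 33/2.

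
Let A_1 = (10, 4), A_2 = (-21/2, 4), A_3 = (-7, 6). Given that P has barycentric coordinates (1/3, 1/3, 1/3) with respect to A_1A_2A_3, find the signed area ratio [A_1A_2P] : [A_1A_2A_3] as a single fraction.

The signed ratio [A_1A_2P]/[A_1A_2A_3] equals the barycentric coordinate of P at vertex A_3, which is 1/3.

1/3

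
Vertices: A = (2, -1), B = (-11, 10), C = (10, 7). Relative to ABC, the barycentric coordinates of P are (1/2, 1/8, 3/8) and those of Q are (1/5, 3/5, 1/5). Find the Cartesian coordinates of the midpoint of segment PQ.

(-33/80, 423/80)

Barycentric coordinates of the midpoint are the average: (7/20, 29/80, 23/80).
Converting: (7/20)·A + (29/80)·B + (23/80)·C = (-33/80, 423/80).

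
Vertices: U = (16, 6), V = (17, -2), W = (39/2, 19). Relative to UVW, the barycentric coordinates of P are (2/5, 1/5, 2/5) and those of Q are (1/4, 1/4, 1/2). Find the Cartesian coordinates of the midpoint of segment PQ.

Barycentric coordinates of the midpoint are the average: (13/40, 9/40, 9/20).
Converting: (13/40)·U + (9/40)·V + (9/20)·W = (89/5, 201/20).

(89/5, 201/20)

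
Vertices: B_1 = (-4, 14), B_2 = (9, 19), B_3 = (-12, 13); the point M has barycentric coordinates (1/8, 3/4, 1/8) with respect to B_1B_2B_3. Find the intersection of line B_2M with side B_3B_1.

Line B_2M meets B_3B_1 where the B_2-coordinate vanishes; zeroing M's B_2-weight and renormalizing leaves B_3, B_1-weights 1/8 : 1/8 → (1/2, 1/2).
So N = (1/2)·B_3 + (1/2)·B_1 = (-8, 27/2).

(-8, 27/2)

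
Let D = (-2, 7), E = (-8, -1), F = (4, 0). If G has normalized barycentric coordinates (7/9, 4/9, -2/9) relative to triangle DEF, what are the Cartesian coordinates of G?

G = (7/9)·D + (4/9)·E + (-2/9)·F.
x-coordinate: (7/9)·(-2) + (4/9)·(-8) + (-2/9)·4 = -6.
y-coordinate: (7/9)·7 + (4/9)·(-1) + (-2/9)·0 = 5.

(-6, 5)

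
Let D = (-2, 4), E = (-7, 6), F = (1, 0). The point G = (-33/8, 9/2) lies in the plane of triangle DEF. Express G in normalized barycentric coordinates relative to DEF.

(3/8, 1/2, 1/8)

Signed area of the reference triangle: [DEF] = ½·((-2)·(6−0) + (-7)·(0−4) + 1·(4−6)) = ½·(-12 + 28 − 2) = 7.
[GEF] = ½·((-33/8)·(6−0) + (-7)·(0−(9/2)) + 1·(9/2−6)) = ½·(-99/4 + 63/2 − 3/2) = 21/8, so the D-coordinate is (21/8)/7 = 3/8.
[DGF] = ½·((-2)·(9/2−0) + (-33/8)·(0−4) + 1·(4−(9/2))) = ½·(-9 + 33/2 − 1/2) = 7/2, so the E-coordinate is 1/2.
[DEG] = ½·((-2)·(6−(9/2)) + (-7)·(9/2−4) + (-33/8)·(4−6)) = ½·(-3 − 7/2 + 33/4) = 7/8, so the F-coordinate is 1/8.
Check: 3/8 + 1/2 + 1/8 = 1.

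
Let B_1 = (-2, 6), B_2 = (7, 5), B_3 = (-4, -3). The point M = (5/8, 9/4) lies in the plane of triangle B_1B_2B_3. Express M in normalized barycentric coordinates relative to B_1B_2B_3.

Signed area of the reference triangle: [B_1B_2B_3] = ½·((-2)·(5−(-3)) + 7·(-3−6) + (-4)·(6−5)) = ½·(-16 − 63 − 4) = -83/2.
[MB_2B_3] = ½·((5/8)·(5−(-3)) + 7·(-3−(9/4)) + (-4)·(9/4−5)) = ½·(5 − 147/4 + 11) = -83/8, so the B_1-coordinate is (-83/8)/(-83/2) = 1/4.
[B_1MB_3] = ½·((-2)·(9/4−(-3)) + (5/8)·(-3−6) + (-4)·(6−(9/4))) = ½·(-21/2 − 45/8 − 15) = -249/16, so the B_2-coordinate is 3/8.
[B_1B_2M] = ½·((-2)·(5−(9/4)) + 7·(9/4−6) + (5/8)·(6−5)) = ½·(-11/2 − 105/4 + 5/8) = -249/16, so the B_3-coordinate is 3/8.
Check: 1/4 + 3/8 + 3/8 = 1.

(1/4, 3/8, 3/8)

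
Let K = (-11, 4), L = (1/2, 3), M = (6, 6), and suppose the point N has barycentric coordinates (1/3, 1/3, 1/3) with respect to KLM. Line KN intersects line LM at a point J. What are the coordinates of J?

(13/4, 9/2)

Line KN meets LM where the K-coordinate vanishes; zeroing N's K-weight and renormalizing leaves L, M-weights 1/3 : 1/3 → (1/2, 1/2).
So J = (1/2)·L + (1/2)·M = (13/4, 9/2).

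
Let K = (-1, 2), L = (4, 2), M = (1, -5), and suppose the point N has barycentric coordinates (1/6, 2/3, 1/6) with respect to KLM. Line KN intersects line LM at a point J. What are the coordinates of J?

(17/5, 3/5)

Line KN meets LM where the K-coordinate vanishes; zeroing N's K-weight and renormalizing leaves L, M-weights 2/3 : 1/6 → (4/5, 1/5).
So J = (4/5)·L + (1/5)·M = (17/5, 3/5).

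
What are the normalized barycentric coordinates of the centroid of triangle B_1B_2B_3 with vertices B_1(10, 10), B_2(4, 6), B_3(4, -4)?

(1/3, 1/3, 1/3)

The centroid is the average of the vertices, so each weight is 1/3.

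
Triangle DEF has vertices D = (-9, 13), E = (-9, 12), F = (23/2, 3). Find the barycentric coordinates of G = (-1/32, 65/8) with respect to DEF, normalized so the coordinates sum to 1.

(1/16, 1/2, 7/16)

Signed area of the reference triangle: [DEF] = ½·((-9)·(12−3) + (-9)·(3−13) + (23/2)·(13−12)) = ½·(-81 + 90 + 23/2) = 41/4.
[GEF] = ½·((-1/32)·(12−3) + (-9)·(3−(65/8)) + (23/2)·(65/8−12)) = ½·(-9/32 + 369/8 − 713/16) = 41/64, so the D-coordinate is (41/64)/(41/4) = 1/16.
[DGF] = ½·((-9)·(65/8−3) + (-1/32)·(3−13) + (23/2)·(13−(65/8))) = ½·(-369/8 + 5/16 + 897/16) = 41/8, so the E-coordinate is 1/2.
[DEG] = ½·((-9)·(12−(65/8)) + (-9)·(65/8−13) + (-1/32)·(13−12)) = ½·(-279/8 + 351/8 − 1/32) = 287/64, so the F-coordinate is 7/16.
Check: 1/16 + 1/2 + 7/16 = 1.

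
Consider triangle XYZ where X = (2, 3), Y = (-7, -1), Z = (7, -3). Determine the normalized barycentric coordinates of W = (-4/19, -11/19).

(5/19, 8/19, 6/19)

Signed area of the reference triangle: [XYZ] = ½·(2·(-1−(-3)) + (-7)·(-3−3) + 7·(3−(-1))) = ½·(4 + 42 + 28) = 37.
[WYZ] = ½·((-4/19)·(-1−(-3)) + (-7)·(-3−(-11/19)) + 7·(-11/19−(-1))) = ½·(-8/19 + 322/19 + 56/19) = 185/19, so the X-coordinate is (185/19)/37 = 5/19.
[XWZ] = ½·(2·(-11/19−(-3)) + (-4/19)·(-3−3) + 7·(3−(-11/19))) = ½·(92/19 + 24/19 + 476/19) = 296/19, so the Y-coordinate is 8/19.
[XYW] = ½·(2·(-1−(-11/19)) + (-7)·(-11/19−3) + (-4/19)·(3−(-1))) = ½·(-16/19 + 476/19 − 16/19) = 222/19, so the Z-coordinate is 6/19.
Check: 5/19 + 8/19 + 6/19 = 1.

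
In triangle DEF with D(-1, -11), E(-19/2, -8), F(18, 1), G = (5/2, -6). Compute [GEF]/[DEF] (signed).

1/3

[DEF] = ½·((-1)·(-8−1) + (-19/2)·(1−(-11)) + 18·(-11−(-8))) = ½·(9 − 114 − 54) = -159/2.
[GEF] = ½·((5/2)·(-8−1) + (-19/2)·(1−(-6)) + 18·(-6−(-8))) = ½·(-45/2 − 133/2 + 36) = -53/2, so the ratio is (-53/2)/(-159/2) = 1/3.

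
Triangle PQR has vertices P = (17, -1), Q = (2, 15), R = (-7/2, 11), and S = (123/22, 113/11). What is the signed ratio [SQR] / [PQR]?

[PQR] = ½·(17·(15−11) + 2·(11−(-1)) + (-7/2)·(-1−15)) = ½·(68 + 24 + 56) = 74.
[SQR] = ½·((123/22)·(15−11) + 2·(11−(113/11)) + (-7/2)·(113/11−15)) = ½·(246/11 + 16/11 + 182/11) = 222/11, so the ratio is (222/11)/74 = 3/11.

3/11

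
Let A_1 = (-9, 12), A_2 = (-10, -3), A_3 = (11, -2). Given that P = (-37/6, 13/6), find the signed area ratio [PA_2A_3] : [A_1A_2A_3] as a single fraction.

[A_1A_2A_3] = ½·((-9)·(-3−(-2)) + (-10)·(-2−12) + 11·(12−(-3))) = ½·(9 + 140 + 165) = 157.
[PA_2A_3] = ½·((-37/6)·(-3−(-2)) + (-10)·(-2−(13/6)) + 11·(13/6−(-3))) = ½·(37/6 + 125/3 + 341/6) = 157/3, so the ratio is (157/3)/157 = 1/3.

1/3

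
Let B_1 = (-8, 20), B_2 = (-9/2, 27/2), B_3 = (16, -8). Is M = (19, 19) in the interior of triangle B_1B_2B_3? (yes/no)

Barycentric coordinates of M: (309/29, -366/29, 86/29).
The three coordinates are positive, negative, positive; a point is interior exactly when all three are positive.

no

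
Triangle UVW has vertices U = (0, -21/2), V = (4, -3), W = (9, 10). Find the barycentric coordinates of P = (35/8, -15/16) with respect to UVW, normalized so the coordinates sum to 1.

(3/8, 1/4, 3/8)

Signed area of the reference triangle: [UVW] = ½·(0·(-3−10) + 4·(10−(-21/2)) + 9·(-21/2−(-3))) = ½·(0 + 82 − 135/2) = 29/4.
[PVW] = ½·((35/8)·(-3−10) + 4·(10−(-15/16)) + 9·(-15/16−(-3))) = ½·(-455/8 + 175/4 + 297/16) = 87/32, so the U-coordinate is (87/32)/(29/4) = 3/8.
[UPW] = ½·(0·(-15/16−10) + (35/8)·(10−(-21/2)) + 9·(-21/2−(-15/16))) = ½·(0 + 1435/16 − 1377/16) = 29/16, so the V-coordinate is 1/4.
[UVP] = ½·(0·(-3−(-15/16)) + 4·(-15/16−(-21/2)) + (35/8)·(-21/2−(-3))) = ½·(0 + 153/4 − 525/16) = 87/32, so the W-coordinate is 3/8.
Check: 3/8 + 1/4 + 3/8 = 1.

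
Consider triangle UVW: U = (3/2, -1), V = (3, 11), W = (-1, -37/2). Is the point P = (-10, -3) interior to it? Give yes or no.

Barycentric coordinates of P: (-262/3, 157/3, 36).
The three coordinates are negative, positive, positive; a point is interior exactly when all three are positive.

no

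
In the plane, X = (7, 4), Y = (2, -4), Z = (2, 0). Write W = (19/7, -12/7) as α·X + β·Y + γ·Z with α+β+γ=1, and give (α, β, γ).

(1/7, 4/7, 2/7)

Signed area of the reference triangle: [XYZ] = ½·(7·(-4−0) + 2·(0−4) + 2·(4−(-4))) = ½·(-28 − 8 + 16) = -10.
[WYZ] = ½·((19/7)·(-4−0) + 2·(0−(-12/7)) + 2·(-12/7−(-4))) = ½·(-76/7 + 24/7 + 32/7) = -10/7, so the X-coordinate is (-10/7)/(-10) = 1/7.
[XWZ] = ½·(7·(-12/7−0) + (19/7)·(0−4) + 2·(4−(-12/7))) = ½·(-12 − 76/7 + 80/7) = -40/7, so the Y-coordinate is 4/7.
[XYW] = ½·(7·(-4−(-12/7)) + 2·(-12/7−4) + (19/7)·(4−(-4))) = ½·(-16 − 80/7 + 152/7) = -20/7, so the Z-coordinate is 2/7.
Check: 1/7 + 4/7 + 2/7 = 1.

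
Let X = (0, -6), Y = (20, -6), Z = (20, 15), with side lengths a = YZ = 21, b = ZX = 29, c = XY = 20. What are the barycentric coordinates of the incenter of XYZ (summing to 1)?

The incenter has barycentric coordinates proportional to the opposite side lengths: (21 : 29 : 20).
Normalizing by 21+29+20 = 70 gives (3/10, 29/70, 2/7).

(3/10, 29/70, 2/7)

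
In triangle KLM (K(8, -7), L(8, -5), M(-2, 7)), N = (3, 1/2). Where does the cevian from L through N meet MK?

Barycentric coordinates of N with respect to KLM: (1/4, 1/4, 1/2).
On side MK the L-coordinate is zero; dropping N's L-weight 1/4 and renormalizing the remaining 1/2 : 1/4 gives weights 2/3, 1/3 on M, K.
J = (2/3)·(-2, 7) + (1/3)·(8, -7) = (4/3, 7/3).

(4/3, 7/3)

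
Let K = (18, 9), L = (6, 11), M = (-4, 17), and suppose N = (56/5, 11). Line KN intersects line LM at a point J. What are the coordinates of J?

(1, 14)

Barycentric coordinates of N with respect to KLM: (3/5, 1/5, 1/5).
On side LM the K-coordinate is zero; dropping N's K-weight 3/5 and renormalizing the remaining 1/5 : 1/5 gives weights 1/2, 1/2 on L, M.
J = (1/2)·(6, 11) + (1/2)·(-4, 17) = (1, 14).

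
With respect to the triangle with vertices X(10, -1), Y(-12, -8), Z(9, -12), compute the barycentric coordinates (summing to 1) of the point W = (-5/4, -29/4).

Signed area of the reference triangle: [XYZ] = ½·(10·(-8−(-12)) + (-12)·(-12−(-1)) + 9·(-1−(-8))) = ½·(40 + 132 + 63) = 235/2.
[WYZ] = ½·((-5/4)·(-8−(-12)) + (-12)·(-12−(-29/4)) + 9·(-29/4−(-8))) = ½·(-5 + 57 + 27/4) = 235/8, so the X-coordinate is (235/8)/(235/2) = 1/4.
[XWZ] = ½·(10·(-29/4−(-12)) + (-5/4)·(-12−(-1)) + 9·(-1−(-29/4))) = ½·(95/2 + 55/4 + 225/4) = 235/4, so the Y-coordinate is 1/2.
[XYW] = ½·(10·(-8−(-29/4)) + (-12)·(-29/4−(-1)) + (-5/4)·(-1−(-8))) = ½·(-15/2 + 75 − 35/4) = 235/8, so the Z-coordinate is 1/4.

(1/4, 1/2, 1/4)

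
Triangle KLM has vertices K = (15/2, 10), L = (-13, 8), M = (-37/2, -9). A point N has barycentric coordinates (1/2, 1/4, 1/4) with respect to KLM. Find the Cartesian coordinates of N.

(-33/8, 19/4)

N = (1/2)·K + (1/4)·L + (1/4)·M.
x-coordinate: (1/2)·(15/2) + (1/4)·(-13) + (1/4)·(-37/2) = -33/8.
y-coordinate: (1/2)·10 + (1/4)·8 + (1/4)·(-9) = 19/4.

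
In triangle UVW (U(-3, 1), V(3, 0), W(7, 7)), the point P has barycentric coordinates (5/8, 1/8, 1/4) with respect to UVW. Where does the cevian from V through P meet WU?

Line VP meets WU where the V-coordinate vanishes; zeroing P's V-weight and renormalizing leaves W, U-weights 1/4 : 5/8 → (2/7, 5/7).
So Q = (2/7)·W + (5/7)·U = (-1/7, 19/7).

(-1/7, 19/7)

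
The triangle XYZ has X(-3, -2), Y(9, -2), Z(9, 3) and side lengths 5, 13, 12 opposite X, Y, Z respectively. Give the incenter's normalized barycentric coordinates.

The incenter has barycentric coordinates proportional to the opposite side lengths: (5 : 13 : 12).
Normalizing by 5+13+12 = 30 gives (1/6, 13/30, 2/5).

(1/6, 13/30, 2/5)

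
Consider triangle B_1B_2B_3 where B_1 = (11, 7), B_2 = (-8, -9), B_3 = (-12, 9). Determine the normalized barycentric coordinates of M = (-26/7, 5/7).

(2/7, 3/7, 2/7)

Signed area of the reference triangle: [B_1B_2B_3] = ½·(11·(-9−9) + (-8)·(9−7) + (-12)·(7−(-9))) = ½·(-198 − 16 − 192) = -203.
[MB_2B_3] = ½·((-26/7)·(-9−9) + (-8)·(9−(5/7)) + (-12)·(5/7−(-9))) = ½·(468/7 − 464/7 − 816/7) = -58, so the B_1-coordinate is (-58)/(-203) = 2/7.
[B_1MB_3] = ½·(11·(5/7−9) + (-26/7)·(9−7) + (-12)·(7−(5/7))) = ½·(-638/7 − 52/7 − 528/7) = -87, so the B_2-coordinate is 3/7.
[B_1B_2M] = ½·(11·(-9−(5/7)) + (-8)·(5/7−7) + (-26/7)·(7−(-9))) = ½·(-748/7 + 352/7 − 416/7) = -58, so the B_3-coordinate is 2/7.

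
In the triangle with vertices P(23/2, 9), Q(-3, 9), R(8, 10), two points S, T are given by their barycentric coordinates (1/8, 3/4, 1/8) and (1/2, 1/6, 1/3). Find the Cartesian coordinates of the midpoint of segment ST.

Barycentric coordinates of the midpoint are the average: (5/16, 11/24, 11/48).
Converting: (5/16)·P + (11/24)·Q + (11/48)·R = (389/96, 443/48).

(389/96, 443/48)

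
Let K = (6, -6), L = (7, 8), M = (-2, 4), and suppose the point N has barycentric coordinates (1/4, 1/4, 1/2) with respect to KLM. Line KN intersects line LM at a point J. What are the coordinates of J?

(1, 16/3)

Line KN meets LM where the K-coordinate vanishes; zeroing N's K-weight and renormalizing leaves L, M-weights 1/4 : 1/2 → (1/3, 2/3).
So J = (1/3)·L + (2/3)·M = (1, 16/3).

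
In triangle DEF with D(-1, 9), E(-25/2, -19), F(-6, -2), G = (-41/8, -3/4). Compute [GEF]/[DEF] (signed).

[DEF] = ½·((-1)·(-19−(-2)) + (-25/2)·(-2−9) + (-6)·(9−(-19))) = ½·(17 + 275/2 − 168) = -27/4.
[GEF] = ½·((-41/8)·(-19−(-2)) + (-25/2)·(-2−(-3/4)) + (-6)·(-3/4−(-19))) = ½·(697/8 + 125/8 − 219/2) = -27/8, so the ratio is (-27/8)/(-27/4) = 1/2.

1/2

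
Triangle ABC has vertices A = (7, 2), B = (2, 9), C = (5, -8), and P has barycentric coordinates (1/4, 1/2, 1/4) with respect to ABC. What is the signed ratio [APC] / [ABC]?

1/2

The signed ratio [APC]/[ABC] equals the barycentric coordinate of P at vertex B, which is 1/2.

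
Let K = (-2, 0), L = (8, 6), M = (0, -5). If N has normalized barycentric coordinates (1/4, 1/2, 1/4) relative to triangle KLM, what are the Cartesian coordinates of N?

N = (1/4)·K + (1/2)·L + (1/4)·M.
x-coordinate: (1/4)·(-2) + (1/2)·8 + (1/4)·0 = 7/2.
y-coordinate: (1/4)·0 + (1/2)·6 + (1/4)·(-5) = 7/4.

(7/2, 7/4)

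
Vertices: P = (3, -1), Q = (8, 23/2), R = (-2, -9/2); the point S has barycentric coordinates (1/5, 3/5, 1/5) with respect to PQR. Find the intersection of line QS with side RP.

Line QS meets RP where the Q-coordinate vanishes; zeroing S's Q-weight and renormalizing leaves R, P-weights 1/5 : 1/5 → (1/2, 1/2).
So T = (1/2)·R + (1/2)·P = (1/2, -11/4).

(1/2, -11/4)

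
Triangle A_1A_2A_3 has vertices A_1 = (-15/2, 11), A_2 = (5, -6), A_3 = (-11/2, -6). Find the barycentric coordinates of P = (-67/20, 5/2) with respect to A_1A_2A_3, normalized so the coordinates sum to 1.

(1/2, 3/10, 1/5)

Signed area of the reference triangle: [A_1A_2A_3] = ½·((-15/2)·(-6−(-6)) + 5·(-6−11) + (-11/2)·(11−(-6))) = ½·(0 − 85 − 187/2) = -357/4.
[PA_2A_3] = ½·((-67/20)·(-6−(-6)) + 5·(-6−(5/2)) + (-11/2)·(5/2−(-6))) = ½·(0 − 85/2 − 187/4) = -357/8, so the A_1-coordinate is (-357/8)/(-357/4) = 1/2.
[A_1PA_3] = ½·((-15/2)·(5/2−(-6)) + (-67/20)·(-6−11) + (-11/2)·(11−(5/2))) = ½·(-255/4 + 1139/20 − 187/4) = -1071/40, so the A_2-coordinate is 3/10.
[A_1A_2P] = ½·((-15/2)·(-6−(5/2)) + 5·(5/2−11) + (-67/20)·(11−(-6))) = ½·(255/4 − 85/2 − 1139/20) = -357/20, so the A_3-coordinate is 1/5.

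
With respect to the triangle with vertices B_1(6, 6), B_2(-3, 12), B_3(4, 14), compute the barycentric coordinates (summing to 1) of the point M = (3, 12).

Signed area of the reference triangle: [B_1B_2B_3] = ½·(6·(12−14) + (-3)·(14−6) + 4·(6−12)) = ½·(-12 − 24 − 24) = -30.
[MB_2B_3] = ½·(3·(12−14) + (-3)·(14−12) + 4·(12−12)) = ½·(-6 − 6 + 0) = -6, so the B_1-coordinate is (-6)/(-30) = 1/5.
[B_1MB_3] = ½·(6·(12−14) + 3·(14−6) + 4·(6−12)) = ½·(-12 + 24 − 24) = -6, so the B_2-coordinate is 1/5.
[B_1B_2M] = ½·(6·(12−12) + (-3)·(12−6) + 3·(6−12)) = ½·(0 − 18 − 18) = -18, so the B_3-coordinate is 3/5.

(1/5, 1/5, 3/5)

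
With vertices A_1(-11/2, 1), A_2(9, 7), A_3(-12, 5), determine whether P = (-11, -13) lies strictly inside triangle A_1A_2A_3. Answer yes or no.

no

Barycentric coordinates of P: (380/97, -113/97, -170/97).
The three coordinates are positive, negative, negative; a point is interior exactly when all three are positive.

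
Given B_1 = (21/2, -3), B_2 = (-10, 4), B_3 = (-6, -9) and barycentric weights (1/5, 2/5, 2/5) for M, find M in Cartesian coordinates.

M = (1/5)·B_1 + (2/5)·B_2 + (2/5)·B_3.
x-coordinate: (1/5)·(21/2) + (2/5)·(-10) + (2/5)·(-6) = -43/10.
y-coordinate: (1/5)·(-3) + (2/5)·4 + (2/5)·(-9) = -13/5.

(-43/10, -13/5)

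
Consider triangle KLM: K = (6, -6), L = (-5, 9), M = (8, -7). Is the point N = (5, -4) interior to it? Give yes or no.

yes

Barycentric coordinates of N: (9/19, 3/19, 7/19).
The three coordinates are positive, positive, positive; a point is interior exactly when all three are positive.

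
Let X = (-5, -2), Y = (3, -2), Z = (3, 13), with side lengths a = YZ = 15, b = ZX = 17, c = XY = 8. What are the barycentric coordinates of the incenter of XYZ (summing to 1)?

(3/8, 17/40, 1/5)

The incenter has barycentric coordinates proportional to the opposite side lengths: (15 : 17 : 8).
Normalizing by 15+17+8 = 40 gives (3/8, 17/40, 1/5).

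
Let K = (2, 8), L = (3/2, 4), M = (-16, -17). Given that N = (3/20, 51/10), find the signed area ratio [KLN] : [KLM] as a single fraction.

1/10

[KLM] = ½·(2·(4−(-17)) + (3/2)·(-17−8) + (-16)·(8−4)) = ½·(42 − 75/2 − 64) = -119/4.
[KLN] = ½·(2·(4−(51/10)) + (3/2)·(51/10−8) + (3/20)·(8−4)) = ½·(-11/5 − 87/20 + 3/5) = -119/40, so the ratio is (-119/40)/(-119/4) = 1/10.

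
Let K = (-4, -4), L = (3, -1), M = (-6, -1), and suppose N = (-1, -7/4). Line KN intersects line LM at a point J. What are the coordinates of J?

(0, -1)

Barycentric coordinates of N with respect to KLM: (1/4, 1/2, 1/4).
On side LM the K-coordinate is zero; dropping N's K-weight 1/4 and renormalizing the remaining 1/2 : 1/4 gives weights 2/3, 1/3 on L, M.
J = (2/3)·(3, -1) + (1/3)·(-6, -1) = (0, -1).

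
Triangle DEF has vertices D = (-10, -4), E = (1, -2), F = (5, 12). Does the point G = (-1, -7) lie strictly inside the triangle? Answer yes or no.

Barycentric coordinates of G: (4/73, 189/146, -51/146).
The three coordinates are positive, positive, negative; a point is interior exactly when all three are positive.

no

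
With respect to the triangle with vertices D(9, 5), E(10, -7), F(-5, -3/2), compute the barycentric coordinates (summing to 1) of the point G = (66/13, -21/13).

Signed area of the reference triangle: [DEF] = ½·(9·(-7−(-3/2)) + 10·(-3/2−5) + (-5)·(5−(-7))) = ½·(-99/2 − 65 − 60) = -349/4.
[GEF] = ½·((66/13)·(-7−(-3/2)) + 10·(-3/2−(-21/13)) + (-5)·(-21/13−(-7))) = ½·(-363/13 + 15/13 − 350/13) = -349/13, so the D-coordinate is (-349/13)/(-349/4) = 4/13.
[DGF] = ½·(9·(-21/13−(-3/2)) + (66/13)·(-3/2−5) + (-5)·(5−(-21/13))) = ½·(-27/26 − 33 − 430/13) = -1745/52, so the E-coordinate is 5/13.
[DEG] = ½·(9·(-7−(-21/13)) + 10·(-21/13−5) + (66/13)·(5−(-7))) = ½·(-630/13 − 860/13 + 792/13) = -349/13, so the F-coordinate is 4/13.
Check: 4/13 + 5/13 + 4/13 = 1.

(4/13, 5/13, 4/13)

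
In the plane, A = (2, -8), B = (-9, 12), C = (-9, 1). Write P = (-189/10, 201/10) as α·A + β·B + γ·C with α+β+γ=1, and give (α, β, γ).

(-9/10, 1, 9/10)

Signed area of the reference triangle: [ABC] = ½·(2·(12−1) + (-9)·(1−(-8)) + (-9)·(-8−12)) = ½·(22 − 81 + 180) = 121/2.
[PBC] = ½·((-189/10)·(12−1) + (-9)·(1−(201/10)) + (-9)·(201/10−12)) = ½·(-2079/10 + 1719/10 − 729/10) = -1089/20, so the A-coordinate is (-1089/20)/(121/2) = -9/10.
[APC] = ½·(2·(201/10−1) + (-189/10)·(1−(-8)) + (-9)·(-8−(201/10))) = ½·(191/5 − 1701/10 + 2529/10) = 121/2, so the B-coordinate is 1.
[ABP] = ½·(2·(12−(201/10)) + (-9)·(201/10−(-8)) + (-189/10)·(-8−12)) = ½·(-81/5 − 2529/10 + 378) = 1089/20, so the C-coordinate is 9/10.
Check: -9/10 + 1 + 9/10 = 1.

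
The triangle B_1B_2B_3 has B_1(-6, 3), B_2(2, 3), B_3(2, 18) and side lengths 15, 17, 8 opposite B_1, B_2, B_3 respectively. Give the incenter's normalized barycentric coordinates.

The incenter has barycentric coordinates proportional to the opposite side lengths: (15 : 17 : 8).
Normalizing by 15+17+8 = 40 gives (3/8, 17/40, 1/5).

(3/8, 17/40, 1/5)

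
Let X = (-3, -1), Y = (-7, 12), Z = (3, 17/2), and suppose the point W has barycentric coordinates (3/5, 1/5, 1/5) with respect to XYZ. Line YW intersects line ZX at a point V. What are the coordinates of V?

(-3/2, 11/8)

Line YW meets ZX where the Y-coordinate vanishes; zeroing W's Y-weight and renormalizing leaves Z, X-weights 1/5 : 3/5 → (1/4, 3/4).
So V = (1/4)·Z + (3/4)·X = (-3/2, 11/8).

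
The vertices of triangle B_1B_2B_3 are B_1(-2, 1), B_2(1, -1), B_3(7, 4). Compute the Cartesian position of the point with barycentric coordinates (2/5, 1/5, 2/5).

M = (2/5)·B_1 + (1/5)·B_2 + (2/5)·B_3.
x-coordinate: (2/5)·(-2) + (1/5)·1 + (2/5)·7 = 11/5.
y-coordinate: (2/5)·1 + (1/5)·(-1) + (2/5)·4 = 9/5.

(11/5, 9/5)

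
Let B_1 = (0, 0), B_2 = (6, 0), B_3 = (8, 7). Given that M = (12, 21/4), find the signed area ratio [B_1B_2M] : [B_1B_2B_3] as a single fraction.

3/4

[B_1B_2B_3] = ½·(0·(0−7) + 6·(7−0) + 8·(0−0)) = ½·(0 + 42 + 0) = 21.
[B_1B_2M] = ½·(0·(0−(21/4)) + 6·(21/4−0) + 12·(0−0)) = ½·(0 + 63/2 + 0) = 63/4, so the ratio is (63/4)/21 = 3/4.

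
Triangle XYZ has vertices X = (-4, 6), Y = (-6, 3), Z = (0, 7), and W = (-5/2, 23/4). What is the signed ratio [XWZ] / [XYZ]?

1/4

[XYZ] = ½·((-4)·(3−7) + (-6)·(7−6) + 0·(6−3)) = ½·(16 − 6 + 0) = 5.
[XWZ] = ½·((-4)·(23/4−7) + (-5/2)·(7−6) + 0·(6−(23/4))) = ½·(5 − 5/2 + 0) = 5/4, so the ratio is (5/4)/5 = 1/4.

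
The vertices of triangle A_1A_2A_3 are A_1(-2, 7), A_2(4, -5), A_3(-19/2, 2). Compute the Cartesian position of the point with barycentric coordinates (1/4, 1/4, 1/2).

P = (1/4)·A_1 + (1/4)·A_2 + (1/2)·A_3.
x-coordinate: (1/4)·(-2) + (1/4)·4 + (1/2)·(-19/2) = -17/4.
y-coordinate: (1/4)·7 + (1/4)·(-5) + (1/2)·2 = 3/2.

(-17/4, 3/2)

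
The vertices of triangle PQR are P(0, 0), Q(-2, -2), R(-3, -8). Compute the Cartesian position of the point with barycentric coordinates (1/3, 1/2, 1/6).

(-3/2, -7/3)

S = (1/3)·P + (1/2)·Q + (1/6)·R.
x-coordinate: (1/3)·0 + (1/2)·(-2) + (1/6)·(-3) = -3/2.
y-coordinate: (1/3)·0 + (1/2)·(-2) + (1/6)·(-8) = -7/3.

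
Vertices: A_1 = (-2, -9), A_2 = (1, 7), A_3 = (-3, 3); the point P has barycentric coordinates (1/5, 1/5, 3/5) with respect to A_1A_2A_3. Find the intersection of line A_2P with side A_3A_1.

(-11/4, 0)

Line A_2P meets A_3A_1 where the A_2-coordinate vanishes; zeroing P's A_2-weight and renormalizing leaves A_3, A_1-weights 3/5 : 1/5 → (3/4, 1/4).
So Q = (3/4)·A_3 + (1/4)·A_1 = (-11/4, 0).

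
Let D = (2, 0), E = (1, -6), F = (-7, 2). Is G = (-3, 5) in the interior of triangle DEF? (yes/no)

Barycentric coordinates of G: (1, -5/8, 5/8).
The three coordinates are positive, negative, positive; a point is interior exactly when all three are positive.

no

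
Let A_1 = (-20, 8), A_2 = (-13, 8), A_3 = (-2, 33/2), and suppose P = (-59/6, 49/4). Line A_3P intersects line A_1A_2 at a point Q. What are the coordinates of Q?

Barycentric coordinates of P with respect to A_1A_2A_3: (1/3, 1/6, 1/2).
On side A_1A_2 the A_3-coordinate is zero; dropping P's A_3-weight 1/2 and renormalizing the remaining 1/3 : 1/6 gives weights 2/3, 1/3 on A_1, A_2.
Q = (2/3)·(-20, 8) + (1/3)·(-13, 8) = (-53/3, 8).

(-53/3, 8)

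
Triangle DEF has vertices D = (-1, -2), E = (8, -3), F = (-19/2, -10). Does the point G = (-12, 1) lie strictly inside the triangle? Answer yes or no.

Barycentric coordinates of G: (60/23, -227/161, -32/161).
The three coordinates are positive, negative, negative; a point is interior exactly when all three are positive.

no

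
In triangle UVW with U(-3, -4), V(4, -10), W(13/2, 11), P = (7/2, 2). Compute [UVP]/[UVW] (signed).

1/2

[UVW] = ½·((-3)·(-10−11) + 4·(11−(-4)) + (13/2)·(-4−(-10))) = ½·(63 + 60 + 39) = 81.
[UVP] = ½·((-3)·(-10−2) + 4·(2−(-4)) + (7/2)·(-4−(-10))) = ½·(36 + 24 + 21) = 81/2, so the ratio is (81/2)/81 = 1/2.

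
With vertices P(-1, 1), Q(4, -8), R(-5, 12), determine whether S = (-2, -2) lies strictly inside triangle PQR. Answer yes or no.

no

Barycentric coordinates of S: (66/19, -23/19, -24/19).
The three coordinates are positive, negative, negative; a point is interior exactly when all three are positive.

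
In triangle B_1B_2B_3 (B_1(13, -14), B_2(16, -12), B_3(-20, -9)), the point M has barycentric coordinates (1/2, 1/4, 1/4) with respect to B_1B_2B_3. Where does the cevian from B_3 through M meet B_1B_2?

(14, -40/3)

Line B_3M meets B_1B_2 where the B_3-coordinate vanishes; zeroing M's B_3-weight and renormalizing leaves B_1, B_2-weights 1/2 : 1/4 → (2/3, 1/3).
So N = (2/3)·B_1 + (1/3)·B_2 = (14, -40/3).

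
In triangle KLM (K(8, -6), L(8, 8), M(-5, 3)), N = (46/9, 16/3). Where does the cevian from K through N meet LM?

(19/4, 27/4)

Barycentric coordinates of N with respect to KLM: (1/9, 2/3, 2/9).
On side LM the K-coordinate is zero; dropping N's K-weight 1/9 and renormalizing the remaining 2/3 : 2/9 gives weights 3/4, 1/4 on L, M.
J = (3/4)·(8, 8) + (1/4)·(-5, 3) = (19/4, 27/4).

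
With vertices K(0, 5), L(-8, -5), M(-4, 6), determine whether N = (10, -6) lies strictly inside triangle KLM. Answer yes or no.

Barycentric coordinates of N: (101/24, 17/24, -47/12).
The three coordinates are positive, positive, negative; a point is interior exactly when all three are positive.

no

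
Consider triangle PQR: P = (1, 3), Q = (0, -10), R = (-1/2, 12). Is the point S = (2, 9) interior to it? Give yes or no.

Barycentric coordinates of S: (107/57, -12/19, -14/57).
The three coordinates are positive, negative, negative; a point is interior exactly when all three are positive.

no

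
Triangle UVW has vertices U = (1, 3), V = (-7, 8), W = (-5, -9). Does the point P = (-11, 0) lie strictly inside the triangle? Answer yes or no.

Barycentric coordinates of P: (-2/3, 1, 2/3).
The three coordinates are negative, positive, positive; a point is interior exactly when all three are positive.

no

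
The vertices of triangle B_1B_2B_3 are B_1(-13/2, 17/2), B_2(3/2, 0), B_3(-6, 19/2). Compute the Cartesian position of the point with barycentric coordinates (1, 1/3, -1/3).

M = 1·B_1 + (1/3)·B_2 + (-1/3)·B_3.
x-coordinate: 1·(-13/2) + (1/3)·(3/2) + (-1/3)·(-6) = -4.
y-coordinate: 1·(17/2) + (1/3)·0 + (-1/3)·(19/2) = 16/3.

(-4, 16/3)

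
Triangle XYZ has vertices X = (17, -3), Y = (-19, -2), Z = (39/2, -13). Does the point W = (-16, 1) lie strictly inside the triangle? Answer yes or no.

Barycentric coordinates of W: (27/65, 128/143, -222/715).
The three coordinates are positive, positive, negative; a point is interior exactly when all three are positive.

no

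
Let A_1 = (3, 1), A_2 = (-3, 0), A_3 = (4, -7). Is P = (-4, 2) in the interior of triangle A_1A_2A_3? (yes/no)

Barycentric coordinates of P: (1/7, 55/49, -13/49).
The three coordinates are positive, positive, negative; a point is interior exactly when all three are positive.

no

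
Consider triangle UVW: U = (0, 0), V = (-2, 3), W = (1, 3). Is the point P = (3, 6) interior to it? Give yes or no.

no

Barycentric coordinates of P: (-1, -1/3, 7/3).
The three coordinates are negative, negative, positive; a point is interior exactly when all three are positive.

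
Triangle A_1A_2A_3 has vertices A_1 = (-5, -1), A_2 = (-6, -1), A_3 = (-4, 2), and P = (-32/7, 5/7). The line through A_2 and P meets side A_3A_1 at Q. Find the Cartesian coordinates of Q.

Barycentric coordinates of P with respect to A_1A_2A_3: (2/7, 1/7, 4/7).
On side A_3A_1 the A_2-coordinate is zero; dropping P's A_2-weight 1/7 and renormalizing the remaining 4/7 : 2/7 gives weights 2/3, 1/3 on A_3, A_1.
Q = (2/3)·(-4, 2) + (1/3)·(-5, -1) = (-13/3, 1).

(-13/3, 1)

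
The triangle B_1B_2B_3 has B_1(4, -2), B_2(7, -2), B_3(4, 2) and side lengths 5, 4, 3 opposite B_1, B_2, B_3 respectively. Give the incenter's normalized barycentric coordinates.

(5/12, 1/3, 1/4)

The incenter has barycentric coordinates proportional to the opposite side lengths: (5 : 4 : 3).
Normalizing by 5+4+3 = 12 gives (5/12, 1/3, 1/4).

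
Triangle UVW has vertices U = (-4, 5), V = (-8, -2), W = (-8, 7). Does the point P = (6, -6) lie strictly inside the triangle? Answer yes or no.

Barycentric coordinates of P: (7/2, 2/3, -19/6).
The three coordinates are positive, positive, negative; a point is interior exactly when all three are positive.

no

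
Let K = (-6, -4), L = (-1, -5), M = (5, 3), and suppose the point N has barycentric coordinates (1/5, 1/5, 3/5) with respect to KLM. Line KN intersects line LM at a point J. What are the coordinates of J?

(7/2, 1)

Line KN meets LM where the K-coordinate vanishes; zeroing N's K-weight and renormalizing leaves L, M-weights 1/5 : 3/5 → (1/4, 3/4).
So J = (1/4)·L + (3/4)·M = (7/2, 1).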